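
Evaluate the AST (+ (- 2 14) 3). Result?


Evaluate inner: (- 2 14) = -12
Evaluate root: (+ -12 3) = -9
Result: -9


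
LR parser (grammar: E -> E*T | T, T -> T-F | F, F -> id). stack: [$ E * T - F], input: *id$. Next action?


handle 'T-F' on top
Action: reduce (T -> T-F)


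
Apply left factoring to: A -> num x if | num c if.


Common prefix: 'num'
Factored: A -> num A', A' -> x if | c if


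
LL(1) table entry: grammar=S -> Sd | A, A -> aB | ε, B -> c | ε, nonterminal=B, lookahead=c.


For [B, c]: 'c' ∈ FIRST(c)
Entry: B -> c


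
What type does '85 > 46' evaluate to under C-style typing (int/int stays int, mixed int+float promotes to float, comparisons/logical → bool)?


Operand types: int > int
Rule: comparison yields bool
Result type: bool


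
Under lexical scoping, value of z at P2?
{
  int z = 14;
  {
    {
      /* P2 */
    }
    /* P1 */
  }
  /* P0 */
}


P2's block does not declare z; resolves to the enclosing declaration at depth 0
z = 14


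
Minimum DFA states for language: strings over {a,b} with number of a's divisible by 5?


Track (count of a) mod 5: states 0..4, accept at 0
Minimal DFA: 5 states


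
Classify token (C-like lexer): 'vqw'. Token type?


Pattern: letter/underscore followed by alphanumerics, not a keyword
Type: IDENTIFIER


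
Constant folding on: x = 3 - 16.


3 - 16 = -13 at compile time
Optimized: x = -13


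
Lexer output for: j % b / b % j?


Scan left to right, longest-match per lexeme
Tokens: ID(j), OP(%), ID(b), OP(/), ID(b), OP(%), ID(j)


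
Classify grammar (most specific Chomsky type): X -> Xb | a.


Left-linear: every RHS is a terminal or one nonterminal followed by a terminal
Classification: Type 3 (Regular)


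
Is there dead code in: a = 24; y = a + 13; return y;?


a is read by y's definition; y is returned
No dead code


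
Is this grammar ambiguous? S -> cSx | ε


balanced c^n…x^n: each string has a unique parse
Unambiguous


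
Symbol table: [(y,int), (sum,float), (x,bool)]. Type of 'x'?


Lookup 'x' → type bool


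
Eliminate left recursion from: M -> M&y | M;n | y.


Left-recursive alternatives: M&y, M;n; non-recursive: y
Introduce M': M -> yM', M' -> &yM' | ;nM' | ε


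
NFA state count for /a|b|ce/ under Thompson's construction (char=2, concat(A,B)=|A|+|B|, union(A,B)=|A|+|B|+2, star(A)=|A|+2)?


Syntax tree has 4 char leaf(s), 2 union(s), 0 star(s)
chars contribute 4×2 = 8; each union adds +2; each star adds +2
Total: 8 + 4 + 0 = 12 states


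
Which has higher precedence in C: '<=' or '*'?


'*' is multiplicative (level 10); '<=' is relational (level 7)
Higher level binds tighter
'*' has higher precedence than '<='


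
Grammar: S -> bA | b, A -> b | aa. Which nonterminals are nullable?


A nonterminal is nullable iff some alternative derives ε (directly, or every symbol in it is nullable)
Nullable: {}


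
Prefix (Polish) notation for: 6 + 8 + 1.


left-to-right (same/higher precedence on left): tree is (+ (+ 6 8) 1)
Prefix: + + 6 8 1


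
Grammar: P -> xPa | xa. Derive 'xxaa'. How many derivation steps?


Derivation: P => xPa => xxaa
Steps: 2


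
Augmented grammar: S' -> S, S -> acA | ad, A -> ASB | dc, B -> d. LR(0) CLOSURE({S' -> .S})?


Start: S' -> .S
For each item with dot before a nonterminal B, add B -> .γ for every B-production
Closure: [S' -> .S, S -> .acA, S -> .ad]


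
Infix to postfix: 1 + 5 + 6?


Left to right (same or higher precedence on left)
Postfix: 1 5 + 6 +


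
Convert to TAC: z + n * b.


Break into single-operator statements:
t1 = n * b
t2 = z + t1


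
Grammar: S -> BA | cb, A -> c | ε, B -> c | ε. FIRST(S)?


Per alternative of S: FIRST(BA) = {c, ε}; FIRST(cb) = {c}
FIRST(S) = {c, ε}


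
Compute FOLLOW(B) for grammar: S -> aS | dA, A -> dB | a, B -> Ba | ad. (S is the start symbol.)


$ ∈ FOLLOW(S). For each A -> αBβ: add FIRST(β)\{ε} to FOLLOW(B); if β nullable, add FOLLOW(A).
FOLLOW(B) = {$, a}


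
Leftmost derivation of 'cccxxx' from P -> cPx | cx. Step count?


Derivation: P => cPx => ccPxx => cccxxx
Steps: 3


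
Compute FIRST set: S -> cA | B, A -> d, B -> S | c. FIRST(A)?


Per alternative of A: FIRST(d) = {d}
FIRST(A) = {d}


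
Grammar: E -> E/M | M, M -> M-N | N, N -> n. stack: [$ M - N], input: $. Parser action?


handle 'M-N' on top
Action: reduce (M -> M-N)


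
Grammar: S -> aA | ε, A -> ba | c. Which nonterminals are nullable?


A nonterminal is nullable iff some alternative derives ε (directly, or every symbol in it is nullable)
Nullable: {S}


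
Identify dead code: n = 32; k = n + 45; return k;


n is read by k's definition; k is returned
No dead code


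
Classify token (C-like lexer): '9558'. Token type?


Pattern: digits only
Type: INTEGER_LITERAL


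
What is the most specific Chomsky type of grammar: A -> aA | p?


Right-linear: every RHS is a terminal or a terminal followed by one nonterminal
Classification: Type 3 (Regular)


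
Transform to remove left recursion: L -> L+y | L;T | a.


Left-recursive alternatives: L+y, L;T; non-recursive: a
Introduce L': L -> aL', L' -> +yL' | ;TL' | ε


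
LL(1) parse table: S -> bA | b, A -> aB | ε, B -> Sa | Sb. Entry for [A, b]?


For [A, b]: ε is nullable and 'b' ∈ FOLLOW(A)
Entry: A -> ε


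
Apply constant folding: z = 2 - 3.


2 - 3 = -1 at compile time
Optimized: z = -1


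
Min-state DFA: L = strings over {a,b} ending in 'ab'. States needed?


Track the longest suffix of input matching a prefix of 'ab': 3 classes (prefixes of length 0..2)
Minimal DFA: 3 states


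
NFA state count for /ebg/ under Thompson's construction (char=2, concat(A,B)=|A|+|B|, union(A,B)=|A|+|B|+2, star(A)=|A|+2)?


Syntax tree has 3 char leaf(s), 0 union(s), 0 star(s)
chars contribute 3×2 = 6; each union adds +2; each star adds +2
Total: 6 + 0 + 0 = 6 states


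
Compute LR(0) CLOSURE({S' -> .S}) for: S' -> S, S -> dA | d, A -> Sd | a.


Start: S' -> .S
For each item with dot before a nonterminal B, add B -> .γ for every B-production
Closure: [S' -> .S, S -> .dA, S -> .d]


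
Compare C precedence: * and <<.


'*' is multiplicative (level 10); '<<' is shift (level 8)
Higher level binds tighter
'*' has higher precedence than '<<'


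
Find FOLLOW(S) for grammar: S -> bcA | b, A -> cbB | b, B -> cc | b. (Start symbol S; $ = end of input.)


$ ∈ FOLLOW(S). For each A -> αBβ: add FIRST(β)\{ε} to FOLLOW(B); if β nullable, add FOLLOW(A).
FOLLOW(S) = {$}


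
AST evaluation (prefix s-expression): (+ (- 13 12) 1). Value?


Evaluate inner: (- 13 12) = 1
Evaluate root: (+ 1 1) = 2
Result: 2


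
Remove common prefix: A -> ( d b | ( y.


Common prefix: '('
Factored: A -> ( A', A' -> d b | y


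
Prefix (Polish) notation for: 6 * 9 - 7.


left-to-right (same/higher precedence on left): tree is (- (* 6 9) 7)
Prefix: - * 6 9 7


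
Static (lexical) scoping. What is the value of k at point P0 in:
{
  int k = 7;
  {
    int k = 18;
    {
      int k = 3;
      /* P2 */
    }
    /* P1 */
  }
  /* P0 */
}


k declared in the same block as P0
k = 7


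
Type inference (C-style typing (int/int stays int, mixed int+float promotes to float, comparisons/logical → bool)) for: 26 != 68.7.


Operand types: int != float
Rule: comparison yields bool
Result type: bool


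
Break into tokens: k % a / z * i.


Scan left to right, longest-match per lexeme
Tokens: ID(k), OP(%), ID(a), OP(/), ID(z), OP(*), ID(i)


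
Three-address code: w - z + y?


Break into single-operator statements:
t1 = w - z
t2 = t1 + y


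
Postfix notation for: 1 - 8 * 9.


* has higher precedence, evaluate 8*9 first
Postfix: 1 8 9 * -


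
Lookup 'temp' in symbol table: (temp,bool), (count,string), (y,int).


Lookup 'temp' → type bool


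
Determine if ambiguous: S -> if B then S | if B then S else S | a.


dangling else: 'if B then if B then a else a' parses two ways
Ambiguous


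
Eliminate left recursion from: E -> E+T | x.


Left-recursive alternatives: E+T; non-recursive: x
Introduce E': E -> xE', E' -> +TE' | ε


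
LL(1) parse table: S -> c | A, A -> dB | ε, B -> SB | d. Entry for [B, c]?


For [B, c]: 'c' ∈ FIRST(SB)
Entry: B -> SB


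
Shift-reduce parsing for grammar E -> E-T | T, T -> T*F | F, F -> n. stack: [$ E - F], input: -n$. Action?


'F' (not preceded by T*) is the handle for T -> F
Action: reduce (T -> F)


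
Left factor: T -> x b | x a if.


Common prefix: 'x'
Factored: T -> x T', T' -> b | a if


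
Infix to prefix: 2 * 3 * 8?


left-to-right (same/higher precedence on left): tree is (* (* 2 3) 8)
Prefix: * * 2 3 8


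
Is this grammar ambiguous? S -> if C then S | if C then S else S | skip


dangling else: 'if C then if C then skip else skip' parses two ways
Ambiguous


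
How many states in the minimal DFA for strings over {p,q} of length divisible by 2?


Track length mod 2: states 0..1, accept at 0
Minimal DFA: 2 states


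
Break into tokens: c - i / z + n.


Scan left to right, longest-match per lexeme
Tokens: ID(c), OP(-), ID(i), OP(/), ID(z), OP(+), ID(n)


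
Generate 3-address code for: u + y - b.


Break into single-operator statements:
t1 = u + y
t2 = t1 - b


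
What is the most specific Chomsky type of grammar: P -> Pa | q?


Left-linear: every RHS is a terminal or one nonterminal followed by a terminal
Classification: Type 3 (Regular)


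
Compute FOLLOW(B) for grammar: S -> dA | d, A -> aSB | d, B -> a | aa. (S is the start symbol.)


$ ∈ FOLLOW(S). For each A -> αBβ: add FIRST(β)\{ε} to FOLLOW(B); if β nullable, add FOLLOW(A).
FOLLOW(B) = {$, a}


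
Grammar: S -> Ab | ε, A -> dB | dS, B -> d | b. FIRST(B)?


Per alternative of B: FIRST(d) = {d}; FIRST(b) = {b}
FIRST(B) = {b, d}


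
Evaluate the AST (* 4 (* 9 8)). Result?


Evaluate inner: (* 9 8) = 72
Evaluate root: (* 4 72) = 288
Result: 288


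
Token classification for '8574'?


Pattern: digits only
Type: INTEGER_LITERAL


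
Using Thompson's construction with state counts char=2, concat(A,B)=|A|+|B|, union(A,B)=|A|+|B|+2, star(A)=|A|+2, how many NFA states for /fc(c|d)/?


Syntax tree has 4 char leaf(s), 1 union(s), 0 star(s)
chars contribute 4×2 = 8; each union adds +2; each star adds +2
Total: 8 + 2 + 0 = 10 states


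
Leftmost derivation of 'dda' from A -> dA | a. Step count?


Derivation: A => dA => ddA => dda
Steps: 3


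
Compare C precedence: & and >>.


'>>' is shift (level 8); '&' is bitwise AND (level 5)
Higher level binds tighter
'>>' has higher precedence than '&'


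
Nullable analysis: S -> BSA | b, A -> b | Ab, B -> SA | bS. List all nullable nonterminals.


A nonterminal is nullable iff some alternative derives ε (directly, or every symbol in it is nullable)
Nullable: {}


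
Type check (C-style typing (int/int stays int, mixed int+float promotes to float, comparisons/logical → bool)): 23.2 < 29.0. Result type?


Operand types: float < float
Rule: comparison yields bool
Result type: bool


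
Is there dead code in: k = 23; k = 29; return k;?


first assignment to k is overwritten before any read
Dead: 'k = 23'


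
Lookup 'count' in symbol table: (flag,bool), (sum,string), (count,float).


Lookup 'count' → type float


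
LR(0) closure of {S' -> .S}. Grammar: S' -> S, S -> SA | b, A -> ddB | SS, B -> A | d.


Start: S' -> .S
For each item with dot before a nonterminal B, add B -> .γ for every B-production
Closure: [S' -> .S, S -> .SA, S -> .b]


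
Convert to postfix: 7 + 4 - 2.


Left to right (same or higher precedence on left)
Postfix: 7 4 + 2 -


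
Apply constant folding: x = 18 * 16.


18 * 16 = 288 at compile time
Optimized: x = 288


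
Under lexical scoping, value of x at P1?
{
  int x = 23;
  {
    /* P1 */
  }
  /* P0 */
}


P1's block does not declare x; resolves to the enclosing declaration at depth 0
x = 23


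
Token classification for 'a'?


Pattern: letter/underscore followed by alphanumerics, not a keyword
Type: IDENTIFIER


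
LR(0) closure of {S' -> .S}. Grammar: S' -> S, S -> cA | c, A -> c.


Start: S' -> .S
For each item with dot before a nonterminal B, add B -> .γ for every B-production
Closure: [S' -> .S, S -> .cA, S -> .c]


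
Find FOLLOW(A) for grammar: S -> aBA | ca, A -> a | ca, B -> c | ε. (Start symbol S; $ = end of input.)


$ ∈ FOLLOW(S). For each A -> αBβ: add FIRST(β)\{ε} to FOLLOW(B); if β nullable, add FOLLOW(A).
FOLLOW(A) = {$}


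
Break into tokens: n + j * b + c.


Scan left to right, longest-match per lexeme
Tokens: ID(n), OP(+), ID(j), OP(*), ID(b), OP(+), ID(c)


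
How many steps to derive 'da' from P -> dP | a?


Derivation: P => dP => da
Steps: 2


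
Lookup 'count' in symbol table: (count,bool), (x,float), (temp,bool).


Lookup 'count' → type bool


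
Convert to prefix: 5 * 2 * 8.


left-to-right (same/higher precedence on left): tree is (* (* 5 2) 8)
Prefix: * * 5 2 8


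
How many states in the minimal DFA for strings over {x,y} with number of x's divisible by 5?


Track (count of x) mod 5: states 0..4, accept at 0
Minimal DFA: 5 states


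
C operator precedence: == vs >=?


'>=' is relational (level 7); '==' is equality (level 6)
Higher level binds tighter
'>=' has higher precedence than '=='


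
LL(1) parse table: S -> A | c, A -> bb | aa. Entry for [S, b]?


For [S, b]: 'b' ∈ FIRST(A)
Entry: S -> A


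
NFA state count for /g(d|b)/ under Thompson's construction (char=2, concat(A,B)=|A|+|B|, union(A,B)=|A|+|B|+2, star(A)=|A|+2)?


Syntax tree has 3 char leaf(s), 1 union(s), 0 star(s)
chars contribute 3×2 = 6; each union adds +2; each star adds +2
Total: 6 + 2 + 0 = 8 states


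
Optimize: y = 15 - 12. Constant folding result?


15 - 12 = 3 at compile time
Optimized: y = 3


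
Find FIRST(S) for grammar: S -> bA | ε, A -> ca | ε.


Per alternative of S: FIRST(bA) = {b}; FIRST(ε) = {ε}
FIRST(S) = {b, ε}


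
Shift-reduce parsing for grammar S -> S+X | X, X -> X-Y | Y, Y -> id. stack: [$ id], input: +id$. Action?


'id' on top is the handle for Y -> id
Action: reduce (Y -> id)


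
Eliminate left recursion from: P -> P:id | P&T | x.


Left-recursive alternatives: P:id, P&T; non-recursive: x
Introduce P': P -> xP', P' -> :idP' | &TP' | ε


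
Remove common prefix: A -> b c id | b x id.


Common prefix: 'b'
Factored: A -> b A', A' -> c id | x id


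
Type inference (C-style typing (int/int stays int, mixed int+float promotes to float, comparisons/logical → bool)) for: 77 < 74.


Operand types: int < int
Rule: comparison yields bool
Result type: bool


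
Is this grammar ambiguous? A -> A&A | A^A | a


'a&a^a' has two parse trees (no precedence encoded between & and ^)
Ambiguous


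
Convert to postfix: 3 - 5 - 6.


Left to right (same or higher precedence on left)
Postfix: 3 5 - 6 -


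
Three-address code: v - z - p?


Break into single-operator statements:
t1 = v - z
t2 = t1 - p


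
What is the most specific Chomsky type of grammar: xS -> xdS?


LHS has context (more than one symbol) and |LHS| ≤ |RHS|
Classification: Type 1 (Context-Sensitive)


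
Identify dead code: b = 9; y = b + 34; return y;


b is read by y's definition; y is returned
No dead code


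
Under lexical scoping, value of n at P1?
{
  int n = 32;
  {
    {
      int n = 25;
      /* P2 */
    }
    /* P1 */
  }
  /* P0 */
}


P1's block does not declare n; resolves to the enclosing declaration at depth 0
n = 32


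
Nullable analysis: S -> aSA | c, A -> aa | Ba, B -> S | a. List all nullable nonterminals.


A nonterminal is nullable iff some alternative derives ε (directly, or every symbol in it is nullable)
Nullable: {}


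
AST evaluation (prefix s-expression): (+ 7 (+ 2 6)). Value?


Evaluate inner: (+ 2 6) = 8
Evaluate root: (+ 7 8) = 15
Result: 15


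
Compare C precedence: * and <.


'*' is multiplicative (level 10); '<' is relational (level 7)
Higher level binds tighter
'*' has higher precedence than '<'


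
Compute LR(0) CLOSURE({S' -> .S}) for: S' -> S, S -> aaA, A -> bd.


Start: S' -> .S
For each item with dot before a nonterminal B, add B -> .γ for every B-production
Closure: [S' -> .S, S -> .aaA]


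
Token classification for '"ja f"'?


Pattern: double-quoted sequence
Type: STRING_LITERAL


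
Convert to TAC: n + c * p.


Break into single-operator statements:
t1 = c * p
t2 = n + t1


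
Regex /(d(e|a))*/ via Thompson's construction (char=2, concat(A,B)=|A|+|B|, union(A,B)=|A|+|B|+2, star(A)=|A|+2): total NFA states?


Syntax tree has 3 char leaf(s), 1 union(s), 1 star(s)
chars contribute 3×2 = 6; each union adds +2; each star adds +2
Total: 6 + 2 + 2 = 10 states


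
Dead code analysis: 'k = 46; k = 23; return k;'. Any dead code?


first assignment to k is overwritten before any read
Dead: 'k = 46'


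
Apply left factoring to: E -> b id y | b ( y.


Common prefix: 'b'
Factored: E -> b E', E' -> id y | ( y


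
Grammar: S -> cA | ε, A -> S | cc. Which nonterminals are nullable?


A nonterminal is nullable iff some alternative derives ε (directly, or every symbol in it is nullable)
Nullable: {A, S}


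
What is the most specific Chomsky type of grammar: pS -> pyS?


LHS has context (more than one symbol) and |LHS| ≤ |RHS|
Classification: Type 1 (Context-Sensitive)


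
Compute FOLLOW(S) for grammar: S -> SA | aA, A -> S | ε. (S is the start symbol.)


$ ∈ FOLLOW(S). For each A -> αBβ: add FIRST(β)\{ε} to FOLLOW(B); if β nullable, add FOLLOW(A).
FOLLOW(S) = {$, a}


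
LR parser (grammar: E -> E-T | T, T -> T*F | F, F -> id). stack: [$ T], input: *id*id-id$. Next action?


shift '*' to continue T -> T*F
Action: shift


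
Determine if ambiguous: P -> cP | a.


right-linear, alternatives start with distinct terminals 'c' vs 'a': unique leftmost derivation
Unambiguous


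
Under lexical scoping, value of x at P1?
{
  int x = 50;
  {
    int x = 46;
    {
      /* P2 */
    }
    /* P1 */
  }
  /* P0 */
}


x declared in the same block as P1
x = 46


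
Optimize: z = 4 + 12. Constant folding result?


4 + 12 = 16 at compile time
Optimized: z = 16


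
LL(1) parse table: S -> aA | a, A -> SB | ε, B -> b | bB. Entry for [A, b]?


For [A, b]: ε is nullable and 'b' ∈ FOLLOW(A)
Entry: A -> ε


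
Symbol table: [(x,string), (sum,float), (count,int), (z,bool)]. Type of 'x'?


Lookup 'x' → type string


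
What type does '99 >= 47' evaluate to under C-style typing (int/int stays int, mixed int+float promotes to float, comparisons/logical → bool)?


Operand types: int >= int
Rule: comparison yields bool
Result type: bool


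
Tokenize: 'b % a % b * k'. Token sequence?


Scan left to right, longest-match per lexeme
Tokens: ID(b), OP(%), ID(a), OP(%), ID(b), OP(*), ID(k)


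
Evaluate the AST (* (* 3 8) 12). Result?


Evaluate inner: (* 3 8) = 24
Evaluate root: (* 24 12) = 288
Result: 288


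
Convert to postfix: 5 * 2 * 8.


Left to right (same or higher precedence on left)
Postfix: 5 2 * 8 *


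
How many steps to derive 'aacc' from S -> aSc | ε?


Derivation: S => aSc => aaScc => aacc
Steps: 3


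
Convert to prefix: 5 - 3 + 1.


left-to-right (same/higher precedence on left): tree is (+ (- 5 3) 1)
Prefix: + - 5 3 1


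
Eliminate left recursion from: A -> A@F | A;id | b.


Left-recursive alternatives: A@F, A;id; non-recursive: b
Introduce A': A -> bA', A' -> @FA' | ;idA' | ε


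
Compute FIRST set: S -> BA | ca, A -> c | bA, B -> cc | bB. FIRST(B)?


Per alternative of B: FIRST(cc) = {c}; FIRST(bB) = {b}
FIRST(B) = {b, c}


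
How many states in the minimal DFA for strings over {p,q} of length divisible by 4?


Track length mod 4: states 0..3, accept at 0
Minimal DFA: 4 states


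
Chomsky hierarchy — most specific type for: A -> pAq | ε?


Single nonterminal LHS, but p^n q^n is not regular
Classification: Type 2 (Context-Free)


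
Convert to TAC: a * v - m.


Break into single-operator statements:
t1 = a * v
t2 = t1 - m


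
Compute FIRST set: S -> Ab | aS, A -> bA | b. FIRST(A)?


Per alternative of A: FIRST(bA) = {b}; FIRST(b) = {b}
FIRST(A) = {b}


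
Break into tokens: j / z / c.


Scan left to right, longest-match per lexeme
Tokens: ID(j), OP(/), ID(z), OP(/), ID(c)


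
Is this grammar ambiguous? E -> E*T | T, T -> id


precedence layered via separate nonterminal T: deterministic
Unambiguous


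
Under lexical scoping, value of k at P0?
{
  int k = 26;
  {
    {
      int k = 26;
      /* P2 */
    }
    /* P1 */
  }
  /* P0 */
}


k declared in the same block as P0
k = 26


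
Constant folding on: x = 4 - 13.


4 - 13 = -9 at compile time
Optimized: x = -9


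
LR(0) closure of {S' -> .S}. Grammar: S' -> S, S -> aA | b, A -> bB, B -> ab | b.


Start: S' -> .S
For each item with dot before a nonterminal B, add B -> .γ for every B-production
Closure: [S' -> .S, S -> .aA, S -> .b]


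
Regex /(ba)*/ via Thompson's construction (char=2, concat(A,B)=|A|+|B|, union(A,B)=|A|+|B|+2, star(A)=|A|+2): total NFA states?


Syntax tree has 2 char leaf(s), 0 union(s), 1 star(s)
chars contribute 2×2 = 4; each union adds +2; each star adds +2
Total: 4 + 0 + 2 = 6 states


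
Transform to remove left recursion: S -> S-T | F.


Left-recursive alternatives: S-T; non-recursive: F
Introduce S': S -> FS', S' -> -TS' | ε


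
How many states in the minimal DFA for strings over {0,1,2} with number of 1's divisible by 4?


Track (count of 1) mod 4: states 0..3, accept at 0
Minimal DFA: 4 states


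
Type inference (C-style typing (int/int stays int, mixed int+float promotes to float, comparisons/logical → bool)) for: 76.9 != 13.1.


Operand types: float != float
Rule: comparison yields bool
Result type: bool


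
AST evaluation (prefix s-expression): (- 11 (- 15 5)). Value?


Evaluate inner: (- 15 5) = 10
Evaluate root: (- 11 10) = 1
Result: 1


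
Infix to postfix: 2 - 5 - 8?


Left to right (same or higher precedence on left)
Postfix: 2 5 - 8 -


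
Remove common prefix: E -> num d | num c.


Common prefix: 'num'
Factored: E -> num E', E' -> d | c


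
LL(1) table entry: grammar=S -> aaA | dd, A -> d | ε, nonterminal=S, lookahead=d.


For [S, d]: 'd' ∈ FIRST(dd)
Entry: S -> dd


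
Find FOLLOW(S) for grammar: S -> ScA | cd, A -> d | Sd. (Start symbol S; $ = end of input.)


$ ∈ FOLLOW(S). For each A -> αBβ: add FIRST(β)\{ε} to FOLLOW(B); if β nullable, add FOLLOW(A).
FOLLOW(S) = {$, c, d}


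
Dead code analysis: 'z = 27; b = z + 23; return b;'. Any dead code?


z is read by b's definition; b is returned
No dead code


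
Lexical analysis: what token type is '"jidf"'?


Pattern: double-quoted sequence
Type: STRING_LITERAL


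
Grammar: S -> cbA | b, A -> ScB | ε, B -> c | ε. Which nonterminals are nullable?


A nonterminal is nullable iff some alternative derives ε (directly, or every symbol in it is nullable)
Nullable: {A, B}


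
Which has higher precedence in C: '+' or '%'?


'%' is multiplicative (level 10); '+' is additive (level 9)
Higher level binds tighter
'%' has higher precedence than '+'


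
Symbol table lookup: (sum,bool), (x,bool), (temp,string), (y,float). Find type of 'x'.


Lookup 'x' → type bool


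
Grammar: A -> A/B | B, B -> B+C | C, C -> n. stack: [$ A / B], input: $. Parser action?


handle 'A/B' on top; lookahead ∈ FOLLOW(A) = {/, $}
Action: reduce (A -> A/B)


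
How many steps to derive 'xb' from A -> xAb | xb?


Derivation: A => xb
Steps: 1


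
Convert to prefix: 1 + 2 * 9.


'*' binds tighter: tree is (+ 1 (* 2 9))
Prefix: + 1 * 2 9


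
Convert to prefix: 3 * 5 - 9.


left-to-right (same/higher precedence on left): tree is (- (* 3 5) 9)
Prefix: - * 3 5 9


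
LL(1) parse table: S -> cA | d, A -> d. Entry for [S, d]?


For [S, d]: 'd' ∈ FIRST(d)
Entry: S -> d


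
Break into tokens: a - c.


Scan left to right, longest-match per lexeme
Tokens: ID(a), OP(-), ID(c)


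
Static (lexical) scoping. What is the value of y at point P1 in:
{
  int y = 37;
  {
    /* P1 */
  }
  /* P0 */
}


P1's block does not declare y; resolves to the enclosing declaration at depth 0
y = 37


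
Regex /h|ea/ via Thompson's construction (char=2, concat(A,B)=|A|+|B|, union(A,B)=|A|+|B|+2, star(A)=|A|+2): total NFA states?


Syntax tree has 3 char leaf(s), 1 union(s), 0 star(s)
chars contribute 3×2 = 6; each union adds +2; each star adds +2
Total: 6 + 2 + 0 = 8 states


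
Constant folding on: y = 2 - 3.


2 - 3 = -1 at compile time
Optimized: y = -1


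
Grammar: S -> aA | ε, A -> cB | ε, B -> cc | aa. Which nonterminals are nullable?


A nonterminal is nullable iff some alternative derives ε (directly, or every symbol in it is nullable)
Nullable: {A, S}


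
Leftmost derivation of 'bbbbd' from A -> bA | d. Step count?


Derivation: A => bA => bbA => bbbA => bbbbA => bbbbd
Steps: 5


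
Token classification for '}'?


Pattern: delimiter/punctuation
Type: PUNCTUATION


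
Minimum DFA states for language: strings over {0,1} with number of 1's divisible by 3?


Track (count of 1) mod 3: states 0..2, accept at 0
Minimal DFA: 3 states


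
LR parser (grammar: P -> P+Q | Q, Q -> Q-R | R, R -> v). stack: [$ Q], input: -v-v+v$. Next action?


shift '-' to continue Q -> Q-R
Action: shift


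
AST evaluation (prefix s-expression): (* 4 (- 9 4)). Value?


Evaluate inner: (- 9 4) = 5
Evaluate root: (* 4 5) = 20
Result: 20


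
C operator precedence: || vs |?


'|' is bitwise OR (level 3); '||' is logical OR (level 1)
Higher level binds tighter
'|' has higher precedence than '||'


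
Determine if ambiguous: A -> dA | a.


right-linear, alternatives start with distinct terminals 'd' vs 'a': unique leftmost derivation
Unambiguous


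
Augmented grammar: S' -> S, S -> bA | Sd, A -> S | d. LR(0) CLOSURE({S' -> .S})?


Start: S' -> .S
For each item with dot before a nonterminal B, add B -> .γ for every B-production
Closure: [S' -> .S, S -> .bA, S -> .Sd]


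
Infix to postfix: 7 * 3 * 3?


Left to right (same or higher precedence on left)
Postfix: 7 3 * 3 *


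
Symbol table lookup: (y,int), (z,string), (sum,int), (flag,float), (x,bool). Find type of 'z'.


Lookup 'z' → type string


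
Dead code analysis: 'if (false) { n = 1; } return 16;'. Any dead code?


condition is constant false, so the whole block is unreachable
Dead: 'if (false) { n = 1; }'


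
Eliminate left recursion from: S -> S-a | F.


Left-recursive alternatives: S-a; non-recursive: F
Introduce S': S -> FS', S' -> -aS' | ε


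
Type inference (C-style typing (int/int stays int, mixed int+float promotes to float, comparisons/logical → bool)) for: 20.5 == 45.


Operand types: float == int
Rule: comparison yields bool
Result type: bool


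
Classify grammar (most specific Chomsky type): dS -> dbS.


LHS has context (more than one symbol) and |LHS| ≤ |RHS|
Classification: Type 1 (Context-Sensitive)


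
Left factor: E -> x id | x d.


Common prefix: 'x'
Factored: E -> x E', E' -> id | d


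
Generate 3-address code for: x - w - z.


Break into single-operator statements:
t1 = x - w
t2 = t1 - z


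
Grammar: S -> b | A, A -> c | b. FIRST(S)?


Per alternative of S: FIRST(b) = {b}; FIRST(A) = {b, c}
FIRST(S) = {b, c}


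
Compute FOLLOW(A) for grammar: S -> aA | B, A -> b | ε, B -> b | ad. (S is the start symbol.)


$ ∈ FOLLOW(S). For each A -> αBβ: add FIRST(β)\{ε} to FOLLOW(B); if β nullable, add FOLLOW(A).
FOLLOW(A) = {$}


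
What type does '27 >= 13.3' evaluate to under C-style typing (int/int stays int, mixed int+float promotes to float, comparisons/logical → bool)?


Operand types: int >= float
Rule: comparison yields bool
Result type: bool


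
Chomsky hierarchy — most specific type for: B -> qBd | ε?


Single nonterminal LHS, but q^n d^n is not regular
Classification: Type 2 (Context-Free)


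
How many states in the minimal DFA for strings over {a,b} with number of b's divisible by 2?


Track (count of b) mod 2: states 0..1, accept at 0
Minimal DFA: 2 states


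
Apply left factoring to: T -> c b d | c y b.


Common prefix: 'c'
Factored: T -> c T', T' -> b d | y b


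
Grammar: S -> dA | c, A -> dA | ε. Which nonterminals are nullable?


A nonterminal is nullable iff some alternative derives ε (directly, or every symbol in it is nullable)
Nullable: {A}


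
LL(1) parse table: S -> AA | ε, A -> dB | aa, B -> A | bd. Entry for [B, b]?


For [B, b]: 'b' ∈ FIRST(bd)
Entry: B -> bd


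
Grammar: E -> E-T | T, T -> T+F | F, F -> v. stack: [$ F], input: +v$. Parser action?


'F' (not preceded by T+) is the handle for T -> F
Action: reduce (T -> F)


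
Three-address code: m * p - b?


Break into single-operator statements:
t1 = m * p
t2 = t1 - b


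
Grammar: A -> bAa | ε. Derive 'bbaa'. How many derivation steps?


Derivation: A => bAa => bbAaa => bbaa
Steps: 3


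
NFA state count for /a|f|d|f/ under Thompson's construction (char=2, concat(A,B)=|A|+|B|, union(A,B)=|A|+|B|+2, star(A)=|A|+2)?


Syntax tree has 4 char leaf(s), 3 union(s), 0 star(s)
chars contribute 4×2 = 8; each union adds +2; each star adds +2
Total: 8 + 6 + 0 = 14 states


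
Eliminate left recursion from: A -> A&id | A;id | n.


Left-recursive alternatives: A&id, A;id; non-recursive: n
Introduce A': A -> nA', A' -> &idA' | ;idA' | ε


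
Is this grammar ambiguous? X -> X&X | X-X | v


'v&v-v' has two parse trees (no precedence encoded between & and -)
Ambiguous


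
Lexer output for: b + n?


Scan left to right, longest-match per lexeme
Tokens: ID(b), OP(+), ID(n)


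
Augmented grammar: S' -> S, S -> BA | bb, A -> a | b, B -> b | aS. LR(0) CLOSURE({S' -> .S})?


Start: S' -> .S
For each item with dot before a nonterminal B, add B -> .γ for every B-production
Closure: [S' -> .S, S -> .BA, S -> .bb, B -> .b, B -> .aS]


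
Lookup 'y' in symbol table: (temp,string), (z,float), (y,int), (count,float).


Lookup 'y' → type int


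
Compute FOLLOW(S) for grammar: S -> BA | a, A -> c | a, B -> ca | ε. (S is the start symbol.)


$ ∈ FOLLOW(S). For each A -> αBβ: add FIRST(β)\{ε} to FOLLOW(B); if β nullable, add FOLLOW(A).
FOLLOW(S) = {$}


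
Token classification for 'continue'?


Pattern: reserved word
Type: KEYWORD


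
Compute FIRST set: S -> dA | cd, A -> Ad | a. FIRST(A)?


Per alternative of A: FIRST(Ad) = {a}; FIRST(a) = {a}
FIRST(A) = {a}


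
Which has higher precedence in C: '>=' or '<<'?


'<<' is shift (level 8); '>=' is relational (level 7)
Higher level binds tighter
'<<' has higher precedence than '>='


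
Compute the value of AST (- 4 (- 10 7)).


Evaluate inner: (- 10 7) = 3
Evaluate root: (- 4 3) = 1
Result: 1


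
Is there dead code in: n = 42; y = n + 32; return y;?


n is read by y's definition; y is returned
No dead code


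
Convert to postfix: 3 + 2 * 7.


* has higher precedence, evaluate 2*7 first
Postfix: 3 2 7 * +


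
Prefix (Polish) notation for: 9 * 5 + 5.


left-to-right (same/higher precedence on left): tree is (+ (* 9 5) 5)
Prefix: + * 9 5 5


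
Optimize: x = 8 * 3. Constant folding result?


8 * 3 = 24 at compile time
Optimized: x = 24


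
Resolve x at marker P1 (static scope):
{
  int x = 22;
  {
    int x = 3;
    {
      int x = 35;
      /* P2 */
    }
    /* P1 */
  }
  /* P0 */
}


x declared in the same block as P1
x = 3


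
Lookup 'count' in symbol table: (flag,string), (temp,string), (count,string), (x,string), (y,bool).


Lookup 'count' → type string


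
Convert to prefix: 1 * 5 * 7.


left-to-right (same/higher precedence on left): tree is (* (* 1 5) 7)
Prefix: * * 1 5 7


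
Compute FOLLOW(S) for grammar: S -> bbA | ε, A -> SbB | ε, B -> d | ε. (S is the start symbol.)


$ ∈ FOLLOW(S). For each A -> αBβ: add FIRST(β)\{ε} to FOLLOW(B); if β nullable, add FOLLOW(A).
FOLLOW(S) = {$, b}


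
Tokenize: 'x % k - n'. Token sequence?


Scan left to right, longest-match per lexeme
Tokens: ID(x), OP(%), ID(k), OP(-), ID(n)


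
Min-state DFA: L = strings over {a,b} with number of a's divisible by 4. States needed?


Track (count of a) mod 4: states 0..3, accept at 0
Minimal DFA: 4 states


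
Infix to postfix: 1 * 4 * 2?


Left to right (same or higher precedence on left)
Postfix: 1 4 * 2 *


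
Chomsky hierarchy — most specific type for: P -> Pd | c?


Left-linear: every RHS is a terminal or one nonterminal followed by a terminal
Classification: Type 3 (Regular)


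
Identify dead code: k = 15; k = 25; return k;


first assignment to k is overwritten before any read
Dead: 'k = 15'


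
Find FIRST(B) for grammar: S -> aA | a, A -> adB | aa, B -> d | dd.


Per alternative of B: FIRST(d) = {d}; FIRST(dd) = {d}
FIRST(B) = {d}


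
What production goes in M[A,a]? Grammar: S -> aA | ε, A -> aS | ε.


For [A, a]: 'a' ∈ FIRST(aS)
Entry: A -> aS


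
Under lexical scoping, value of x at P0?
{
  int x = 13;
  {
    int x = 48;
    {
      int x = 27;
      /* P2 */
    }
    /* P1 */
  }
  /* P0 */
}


x declared in the same block as P0
x = 13


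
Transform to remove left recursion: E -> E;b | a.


Left-recursive alternatives: E;b; non-recursive: a
Introduce E': E -> aE', E' -> ;bE' | ε


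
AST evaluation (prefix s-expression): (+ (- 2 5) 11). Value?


Evaluate inner: (- 2 5) = -3
Evaluate root: (+ -3 11) = 8
Result: 8


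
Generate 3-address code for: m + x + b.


Break into single-operator statements:
t1 = m + x
t2 = t1 + b


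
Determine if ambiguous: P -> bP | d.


right-linear, alternatives start with distinct terminals 'b' vs 'd': unique leftmost derivation
Unambiguous


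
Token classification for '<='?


Pattern: operator symbol
Type: OPERATOR


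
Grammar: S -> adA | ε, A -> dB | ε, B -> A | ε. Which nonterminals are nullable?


A nonterminal is nullable iff some alternative derives ε (directly, or every symbol in it is nullable)
Nullable: {A, B, S}


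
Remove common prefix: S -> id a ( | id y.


Common prefix: 'id'
Factored: S -> id S', S' -> a ( | y


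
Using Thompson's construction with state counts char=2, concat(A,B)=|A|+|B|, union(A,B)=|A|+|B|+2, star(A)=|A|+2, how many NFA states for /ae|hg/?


Syntax tree has 4 char leaf(s), 1 union(s), 0 star(s)
chars contribute 4×2 = 8; each union adds +2; each star adds +2
Total: 8 + 2 + 0 = 10 states


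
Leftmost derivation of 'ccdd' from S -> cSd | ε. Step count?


Derivation: S => cSd => ccSdd => ccdd
Steps: 3


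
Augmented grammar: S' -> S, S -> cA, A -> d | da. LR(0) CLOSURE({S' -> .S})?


Start: S' -> .S
For each item with dot before a nonterminal B, add B -> .γ for every B-production
Closure: [S' -> .S, S -> .cA]


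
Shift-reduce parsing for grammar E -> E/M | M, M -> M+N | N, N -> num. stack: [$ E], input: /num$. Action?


shift '/' to continue E -> E/M
Action: shift


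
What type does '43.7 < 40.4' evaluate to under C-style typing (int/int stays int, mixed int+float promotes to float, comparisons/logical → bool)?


Operand types: float < float
Rule: comparison yields bool
Result type: bool


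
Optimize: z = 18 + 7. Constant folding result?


18 + 7 = 25 at compile time
Optimized: z = 25


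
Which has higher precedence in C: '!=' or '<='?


'<=' is relational (level 7); '!=' is equality (level 6)
Higher level binds tighter
'<=' has higher precedence than '!='


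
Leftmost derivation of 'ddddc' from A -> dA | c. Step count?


Derivation: A => dA => ddA => dddA => ddddA => ddddc
Steps: 5


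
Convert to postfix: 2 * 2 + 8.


Left to right (same or higher precedence on left)
Postfix: 2 2 * 8 +


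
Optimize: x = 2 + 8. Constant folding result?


2 + 8 = 10 at compile time
Optimized: x = 10


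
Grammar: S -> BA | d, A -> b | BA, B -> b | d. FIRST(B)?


Per alternative of B: FIRST(b) = {b}; FIRST(d) = {d}
FIRST(B) = {b, d}


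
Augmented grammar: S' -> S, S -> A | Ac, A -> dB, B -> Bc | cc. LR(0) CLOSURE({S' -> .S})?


Start: S' -> .S
For each item with dot before a nonterminal B, add B -> .γ for every B-production
Closure: [S' -> .S, S -> .A, S -> .Ac, A -> .dB]


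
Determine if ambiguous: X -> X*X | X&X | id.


'id*id&id' has two parse trees (no precedence encoded between * and &)
Ambiguous


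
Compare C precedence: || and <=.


'<=' is relational (level 7); '||' is logical OR (level 1)
Higher level binds tighter
'<=' has higher precedence than '||'


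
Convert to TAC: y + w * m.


Break into single-operator statements:
t1 = w * m
t2 = y + t1


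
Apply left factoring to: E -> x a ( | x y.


Common prefix: 'x'
Factored: E -> x E', E' -> a ( | y


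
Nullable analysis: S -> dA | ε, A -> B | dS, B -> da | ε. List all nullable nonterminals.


A nonterminal is nullable iff some alternative derives ε (directly, or every symbol in it is nullable)
Nullable: {A, B, S}


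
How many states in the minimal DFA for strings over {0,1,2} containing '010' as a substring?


KMP-style automaton: 3 progress states + 1 absorbing accept = 4
Minimal DFA: 4 states


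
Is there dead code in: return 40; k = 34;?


statement follows a return and is unreachable
Dead: 'k = 34'


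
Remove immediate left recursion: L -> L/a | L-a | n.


Left-recursive alternatives: L/a, L-a; non-recursive: n
Introduce L': L -> nL', L' -> /aL' | -aL' | ε


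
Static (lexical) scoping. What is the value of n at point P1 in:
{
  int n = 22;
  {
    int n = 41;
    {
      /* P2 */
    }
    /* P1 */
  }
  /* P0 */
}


n declared in the same block as P1
n = 41


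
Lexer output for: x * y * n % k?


Scan left to right, longest-match per lexeme
Tokens: ID(x), OP(*), ID(y), OP(*), ID(n), OP(%), ID(k)


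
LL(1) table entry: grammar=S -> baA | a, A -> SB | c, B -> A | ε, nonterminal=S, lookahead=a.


For [S, a]: 'a' ∈ FIRST(a)
Entry: S -> a


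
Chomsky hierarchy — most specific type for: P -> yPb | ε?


Single nonterminal LHS, but y^n b^n is not regular
Classification: Type 2 (Context-Free)


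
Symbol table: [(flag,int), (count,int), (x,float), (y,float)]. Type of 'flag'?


Lookup 'flag' → type int


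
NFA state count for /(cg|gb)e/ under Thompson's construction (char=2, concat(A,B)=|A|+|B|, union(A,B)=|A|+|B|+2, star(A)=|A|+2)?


Syntax tree has 5 char leaf(s), 1 union(s), 0 star(s)
chars contribute 5×2 = 10; each union adds +2; each star adds +2
Total: 10 + 2 + 0 = 12 states


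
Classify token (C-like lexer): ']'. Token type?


Pattern: delimiter/punctuation
Type: PUNCTUATION


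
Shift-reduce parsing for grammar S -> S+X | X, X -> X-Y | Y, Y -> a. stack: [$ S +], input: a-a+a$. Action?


no handle ('S+' is not any RHS); shift 'a'
Action: shift
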